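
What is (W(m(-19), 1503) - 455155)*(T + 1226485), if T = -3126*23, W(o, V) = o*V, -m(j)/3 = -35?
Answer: -343304898580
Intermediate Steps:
m(j) = 105 (m(j) = -3*(-35) = 105)
W(o, V) = V*o
T = -71898
(W(m(-19), 1503) - 455155)*(T + 1226485) = (1503*105 - 455155)*(-71898 + 1226485) = (157815 - 455155)*1154587 = -297340*1154587 = -343304898580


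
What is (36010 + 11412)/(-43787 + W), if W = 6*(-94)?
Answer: -47422/44351 ≈ -1.0692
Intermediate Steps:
W = -564
(36010 + 11412)/(-43787 + W) = (36010 + 11412)/(-43787 - 564) = 47422/(-44351) = 47422*(-1/44351) = -47422/44351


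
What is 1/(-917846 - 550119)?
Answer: -1/1467965 ≈ -6.8122e-7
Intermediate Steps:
1/(-917846 - 550119) = 1/(-1467965) = -1/1467965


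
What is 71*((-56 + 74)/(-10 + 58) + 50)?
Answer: 28613/8 ≈ 3576.6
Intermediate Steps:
71*((-56 + 74)/(-10 + 58) + 50) = 71*(18/48 + 50) = 71*(18*(1/48) + 50) = 71*(3/8 + 50) = 71*(403/8) = 28613/8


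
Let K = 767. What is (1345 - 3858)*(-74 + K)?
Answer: -1741509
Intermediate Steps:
(1345 - 3858)*(-74 + K) = (1345 - 3858)*(-74 + 767) = -2513*693 = -1741509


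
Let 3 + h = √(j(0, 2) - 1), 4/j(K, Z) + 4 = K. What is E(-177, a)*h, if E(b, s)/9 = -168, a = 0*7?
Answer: 4536 - 1512*I*√2 ≈ 4536.0 - 2138.3*I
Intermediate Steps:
j(K, Z) = 4/(-4 + K)
a = 0
E(b, s) = -1512 (E(b, s) = 9*(-168) = -1512)
h = -3 + I*√2 (h = -3 + √(4/(-4 + 0) - 1) = -3 + √(4/(-4) - 1) = -3 + √(4*(-¼) - 1) = -3 + √(-1 - 1) = -3 + √(-2) = -3 + I*√2 ≈ -3.0 + 1.4142*I)
E(-177, a)*h = -1512*(-3 + I*√2) = 4536 - 1512*I*√2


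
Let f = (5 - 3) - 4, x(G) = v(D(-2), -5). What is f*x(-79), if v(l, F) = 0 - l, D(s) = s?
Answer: -4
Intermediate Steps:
v(l, F) = -l
x(G) = 2 (x(G) = -1*(-2) = 2)
f = -2 (f = 2 - 4 = -2)
f*x(-79) = -2*2 = -4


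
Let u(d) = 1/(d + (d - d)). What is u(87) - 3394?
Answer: -295277/87 ≈ -3394.0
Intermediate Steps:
u(d) = 1/d (u(d) = 1/(d + 0) = 1/d)
u(87) - 3394 = 1/87 - 3394 = -295277/87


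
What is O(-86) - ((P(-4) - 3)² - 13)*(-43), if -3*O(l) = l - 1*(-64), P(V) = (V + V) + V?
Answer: 27370/3 ≈ 9123.3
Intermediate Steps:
P(V) = 3*V (P(V) = 2*V + V = 3*V)
O(l) = -64/3 - l/3 (O(l) = -(l - 1*(-64))/3 = -(l + 64)/3 = -(64 + l)/3 = -64/3 - l/3)
O(-86) - ((P(-4) - 3)² - 13)*(-43) = (-64/3 - ⅓*(-86)) - ((3*(-4) - 3)² - 13)*(-43) = (-64/3 + 86/3) - ((-12 - 3)² - 13)*(-43) = 22/3 - ((-15)² - 13)*(-43) = 22/3 - (225 - 13)*(-43) = 22/3 - 212*(-43) = 22/3 - 1*(-9116) = 22/3 + 9116 = 27370/3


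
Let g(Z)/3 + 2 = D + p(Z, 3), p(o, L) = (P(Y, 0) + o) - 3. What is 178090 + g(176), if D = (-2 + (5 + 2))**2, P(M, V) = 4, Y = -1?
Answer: 178690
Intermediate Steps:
p(o, L) = 1 + o (p(o, L) = (4 + o) - 3 = 1 + o)
D = 25 (D = (-2 + 7)**2 = 5**2 = 25)
g(Z) = 72 + 3*Z (g(Z) = -6 + 3*(25 + (1 + Z)) = -6 + 3*(26 + Z) = -6 + (78 + 3*Z) = 72 + 3*Z)
178090 + g(176) = 178090 + (72 + 3*176) = 178090 + (72 + 528) = 178090 + 600 = 178690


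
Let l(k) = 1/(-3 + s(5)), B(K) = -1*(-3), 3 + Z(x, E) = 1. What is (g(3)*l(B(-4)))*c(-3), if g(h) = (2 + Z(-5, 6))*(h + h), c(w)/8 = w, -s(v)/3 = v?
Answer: 0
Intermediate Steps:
Z(x, E) = -2 (Z(x, E) = -3 + 1 = -2)
s(v) = -3*v
c(w) = 8*w
B(K) = 3
l(k) = -1/18 (l(k) = 1/(-3 - 3*5) = 1/(-3 - 15) = 1/(-18) = -1/18)
g(h) = 0 (g(h) = (2 - 2)*(h + h) = 0*(2*h) = 0)
(g(3)*l(B(-4)))*c(-3) = (0*(-1/18))*(8*(-3)) = 0*(-24) = 0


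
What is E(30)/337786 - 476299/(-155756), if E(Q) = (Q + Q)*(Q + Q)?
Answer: 80723927807/26306098108 ≈ 3.0686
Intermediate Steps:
E(Q) = 4*Q² (E(Q) = (2*Q)*(2*Q) = 4*Q²)
E(30)/337786 - 476299/(-155756) = (4*30²)/337786 - 476299/(-155756) = (4*900)*(1/337786) - 476299*(-1/155756) = 3600*(1/337786) + 476299/155756 = 1800/168893 + 476299/155756 = 80723927807/26306098108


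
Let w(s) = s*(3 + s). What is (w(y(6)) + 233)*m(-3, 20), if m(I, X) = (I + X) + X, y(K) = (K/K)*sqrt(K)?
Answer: 8843 + 111*sqrt(6) ≈ 9114.9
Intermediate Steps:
y(K) = sqrt(K) (y(K) = 1*sqrt(K) = sqrt(K))
m(I, X) = I + 2*X
(w(y(6)) + 233)*m(-3, 20) = (sqrt(6)*(3 + sqrt(6)) + 233)*(-3 + 2*20) = (233 + sqrt(6)*(3 + sqrt(6)))*(-3 + 40) = (233 + sqrt(6)*(3 + sqrt(6)))*37 = 8621 + 37*sqrt(6)*(3 + sqrt(6))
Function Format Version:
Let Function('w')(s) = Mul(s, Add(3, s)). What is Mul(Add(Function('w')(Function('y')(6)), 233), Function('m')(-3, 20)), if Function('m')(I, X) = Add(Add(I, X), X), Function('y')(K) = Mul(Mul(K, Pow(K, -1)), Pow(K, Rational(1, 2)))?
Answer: Add(8843, Mul(111, Pow(6, Rational(1, 2)))) ≈ 9114.9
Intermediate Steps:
Function('y')(K) = Pow(K, Rational(1, 2)) (Function('y')(K) = Mul(1, Pow(K, Rational(1, 2))) = Pow(K, Rational(1, 2)))
Function('m')(I, X) = Add(I, Mul(2, X))
Mul(Add(Function('w')(Function('y')(6)), 233), Function('m')(-3, 20)) = Mul(Add(Mul(Pow(6, Rational(1, 2)), Add(3, Pow(6, Rational(1, 2)))), 233), Add(-3, Mul(2, 20))) = Mul(Add(233, Mul(Pow(6, Rational(1, 2)), Add(3, Pow(6, Rational(1, 2))))), Add(-3, 40)) = Mul(Add(233, Mul(Pow(6, Rational(1, 2)), Add(3, Pow(6, Rational(1, 2))))), 37) = Add(8621, Mul(37, Pow(6, Rational(1, 2)), Add(3, Pow(6, Rational(1, 2)))))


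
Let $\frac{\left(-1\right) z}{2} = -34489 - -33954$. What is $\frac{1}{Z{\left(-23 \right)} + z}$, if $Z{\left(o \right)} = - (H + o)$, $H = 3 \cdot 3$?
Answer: $\frac{1}{1084} \approx 0.00092251$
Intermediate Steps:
$H = 9$
$Z{\left(o \right)} = -9 - o$ ($Z{\left(o \right)} = - (9 + o) = -9 - o$)
$z = 1070$ ($z = - 2 \left(-34489 - -33954\right) = - 2 \left(-34489 + 33954\right) = \left(-2\right) \left(-535\right) = 1070$)
$\frac{1}{Z{\left(-23 \right)} + z} = \frac{1}{\left(-9 - -23\right) + 1070} = \frac{1}{\left(-9 + 23\right) + 1070} = \frac{1}{14 + 1070} = \frac{1}{1084}$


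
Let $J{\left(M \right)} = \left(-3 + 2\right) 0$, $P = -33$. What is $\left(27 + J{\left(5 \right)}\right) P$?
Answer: $-891$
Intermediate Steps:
$J{\left(M \right)} = 0$ ($J{\left(M \right)} = \left(-1\right) 0 = 0$)
$\left(27 + J{\left(5 \right)}\right) P = \left(27 + 0\right) \left(-33\right) = 27 \left(-33\right) = -891$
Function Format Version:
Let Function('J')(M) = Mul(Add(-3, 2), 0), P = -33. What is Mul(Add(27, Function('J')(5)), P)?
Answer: -891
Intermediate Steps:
Function('J')(M) = 0 (Function('J')(M) = Mul(-1, 0) = 0)
Mul(Add(27, Function('J')(5)), P) = Mul(Add(27, 0), -33) = Mul(27, -33) = -891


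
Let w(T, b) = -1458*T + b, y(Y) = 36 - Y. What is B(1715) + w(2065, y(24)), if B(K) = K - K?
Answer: -3010758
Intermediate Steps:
w(T, b) = b - 1458*T
B(K) = 0
B(1715) + w(2065, y(24)) = 0 + ((36 - 1*24) - 1458*2065) = 0 + ((36 - 24) - 3010770) = 0 + (12 - 3010770) = 0 - 3010758 = -3010758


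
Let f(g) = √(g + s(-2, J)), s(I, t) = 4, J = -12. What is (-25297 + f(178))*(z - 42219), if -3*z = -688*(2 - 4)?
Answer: 3238850801/3 - 128033*√182/3 ≈ 1.0790e+9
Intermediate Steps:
f(g) = √(4 + g) (f(g) = √(g + 4) = √(4 + g))
z = -1376/3 (z = -(-688)*(2 - 4)*1/3 = -(-688)*(-2*1)/3 = -(-688)*(-2)/3 = -⅓*1376 = -1376/3 ≈ -458.67)
(-25297 + f(178))*(z - 42219) = (-25297 + √(4 + 178))*(-1376/3 - 42219) = (-25297 + √182)*(-128033/3) = 3238850801/3 - 128033*√182/3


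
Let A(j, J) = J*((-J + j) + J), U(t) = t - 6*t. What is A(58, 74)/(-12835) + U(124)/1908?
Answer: -4036709/6122295 ≈ -0.65935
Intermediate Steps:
U(t) = -5*t
A(j, J) = J*j (A(j, J) = J*((j - J) + J) = J*j)
A(58, 74)/(-12835) + U(124)/1908 = (74*58)/(-12835) - 5*124/1908 = 4292*(-1/12835) - 620*1/1908 = -4292/12835 - 155/477 = -4036709/6122295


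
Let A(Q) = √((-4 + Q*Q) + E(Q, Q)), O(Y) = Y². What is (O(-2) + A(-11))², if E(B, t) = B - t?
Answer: 133 + 24*√13 ≈ 219.53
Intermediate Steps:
A(Q) = √(-4 + Q²) (A(Q) = √((-4 + Q*Q) + (Q - Q)) = √((-4 + Q²) + 0) = √(-4 + Q²))
(O(-2) + A(-11))² = ((-2)² + √(-4 + (-11)²))² = (4 + √(-4 + 121))² = (4 + √117)² = (4 + 3*√13)²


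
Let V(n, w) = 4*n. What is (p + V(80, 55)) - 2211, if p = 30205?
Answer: 28314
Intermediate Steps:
(p + V(80, 55)) - 2211 = (30205 + 4*80) - 2211 = (30205 + 320) - 2211 = 30525 - 2211 = 28314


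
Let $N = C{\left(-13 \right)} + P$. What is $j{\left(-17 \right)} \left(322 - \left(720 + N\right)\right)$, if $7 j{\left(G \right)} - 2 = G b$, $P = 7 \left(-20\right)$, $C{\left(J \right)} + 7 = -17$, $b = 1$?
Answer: $\frac{3510}{7} \approx 501.43$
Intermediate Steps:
$C{\left(J \right)} = -24$ ($C{\left(J \right)} = -7 - 17 = -24$)
$P = -140$
$j{\left(G \right)} = \frac{2}{7} + \frac{G}{7}$ ($j{\left(G \right)} = \frac{2}{7} + \frac{G 1}{7} = \frac{2}{7} + \frac{G}{7}$)
$N = -164$ ($N = -24 - 140 = -164$)
$j{\left(-17 \right)} \left(322 - \left(720 + N\right)\right) = \left(\frac{2}{7} + \frac{1}{7} \left(-17\right)\right) \left(322 - 556\right) = \left(\frac{2}{7} - \frac{17}{7}\right) \left(322 + \left(-720 + 164\right)\right) = - \frac{15 \left(322 - 556\right)}{7} = \left(- \frac{15}{7}\right) \left(-234\right) = \frac{3510}{7}$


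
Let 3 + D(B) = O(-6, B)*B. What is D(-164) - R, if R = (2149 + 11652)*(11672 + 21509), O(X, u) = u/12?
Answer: -1373786228/3 ≈ -4.5793e+8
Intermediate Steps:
O(X, u) = u/12 (O(X, u) = u*(1/12) = u/12)
R = 457930981 (R = 13801*33181 = 457930981)
D(B) = -3 + B²/12 (D(B) = -3 + (B/12)*B = -3 + B²/12)
D(-164) - R = (-3 + (1/12)*(-164)²) - 1*457930981 = (-3 + (1/12)*26896) - 457930981 = (-3 + 6724/3) - 457930981 = 6715/3 - 457930981 = -1373786228/3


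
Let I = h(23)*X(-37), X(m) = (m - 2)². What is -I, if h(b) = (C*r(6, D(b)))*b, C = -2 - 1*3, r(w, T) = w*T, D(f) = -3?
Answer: -3148470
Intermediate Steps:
r(w, T) = T*w
C = -5 (C = -2 - 3 = -5)
X(m) = (-2 + m)²
h(b) = 90*b (h(b) = (-(-15)*6)*b = (-5*(-18))*b = 90*b)
I = 3148470 (I = (90*23)*(-2 - 37)² = 2070*(-39)² = 2070*1521 = 3148470)
-I = -1*3148470 = -3148470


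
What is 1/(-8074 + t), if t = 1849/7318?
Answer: -7318/59083683 ≈ -0.00012386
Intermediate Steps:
t = 1849/7318 (t = 1849*(1/7318) = 1849/7318 ≈ 0.25266)
1/(-8074 + t) = 1/(-8074 + 1849/7318) = 1/(-59083683/7318) = -7318/59083683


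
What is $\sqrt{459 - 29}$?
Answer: $\sqrt{430} \approx 20.736$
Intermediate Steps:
$\sqrt{459 - 29} = \sqrt{430}$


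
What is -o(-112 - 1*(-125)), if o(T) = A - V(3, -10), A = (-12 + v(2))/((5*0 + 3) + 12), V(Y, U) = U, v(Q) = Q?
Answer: -28/3 ≈ -9.3333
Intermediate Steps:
A = -⅔ (A = (-12 + 2)/((5*0 + 3) + 12) = -10/((0 + 3) + 12) = -10/(3 + 12) = -10/15 = -10*1/15 = -⅔ ≈ -0.66667)
o(T) = 28/3 (o(T) = -⅔ - 1*(-10) = -⅔ + 10 = 28/3)
-o(-112 - 1*(-125)) = -1*28/3 = -28/3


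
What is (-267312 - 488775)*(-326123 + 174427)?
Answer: 114695373552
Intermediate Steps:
(-267312 - 488775)*(-326123 + 174427) = -756087*(-151696) = 114695373552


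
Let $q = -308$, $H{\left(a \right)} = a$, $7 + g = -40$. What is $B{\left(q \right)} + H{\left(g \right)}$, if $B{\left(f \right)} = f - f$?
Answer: $-47$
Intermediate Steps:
$g = -47$ ($g = -7 - 40 = -47$)
$B{\left(f \right)} = 0$
$B{\left(q \right)} + H{\left(g \right)} = 0 - 47 = -47$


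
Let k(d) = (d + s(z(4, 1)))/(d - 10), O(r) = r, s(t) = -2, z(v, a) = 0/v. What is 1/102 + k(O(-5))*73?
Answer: 5793/170 ≈ 34.076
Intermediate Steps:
z(v, a) = 0
k(d) = (-2 + d)/(-10 + d) (k(d) = (d - 2)/(d - 10) = (-2 + d)/(-10 + d))
1/102 + k(O(-5))*73 = 1/102 + ((-2 - 5)/(-10 - 5))*73 = 1/102 + (-7/(-15))*73 = 1/102 - 1/15*(-7)*73 = 1/102 + (7/15)*73 = 1/102 + 511/15 = 5793/170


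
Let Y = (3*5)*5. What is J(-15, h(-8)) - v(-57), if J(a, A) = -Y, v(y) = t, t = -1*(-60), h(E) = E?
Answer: -135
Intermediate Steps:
t = 60
Y = 75 (Y = 15*5 = 75)
v(y) = 60
J(a, A) = -75 (J(a, A) = -1*75 = -75)
J(-15, h(-8)) - v(-57) = -75 - 1*60 = -75 - 60 = -135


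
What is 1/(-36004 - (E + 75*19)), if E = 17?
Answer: -1/37446 ≈ -2.6705e-5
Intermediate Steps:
1/(-36004 - (E + 75*19)) = 1/(-36004 - (17 + 75*19)) = 1/(-36004 - (17 + 1425)) = 1/(-36004 - 1*1442) = 1/(-36004 - 1442) = 1/(-37446) = -1/37446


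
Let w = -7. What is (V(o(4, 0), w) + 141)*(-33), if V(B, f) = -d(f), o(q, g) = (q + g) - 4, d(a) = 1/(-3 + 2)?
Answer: -4686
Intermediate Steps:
d(a) = -1 (d(a) = 1/(-1) = -1)
o(q, g) = -4 + g + q (o(q, g) = (g + q) - 4 = -4 + g + q)
V(B, f) = 1 (V(B, f) = -1*(-1) = 1)
(V(o(4, 0), w) + 141)*(-33) = (1 + 141)*(-33) = 142*(-33) = -4686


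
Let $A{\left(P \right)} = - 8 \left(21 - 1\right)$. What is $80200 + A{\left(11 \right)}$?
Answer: $80040$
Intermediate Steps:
$A{\left(P \right)} = -160$ ($A{\left(P \right)} = \left(-8\right) 20 = -160$)
$80200 + A{\left(11 \right)} = 80200 - 160 = 80040$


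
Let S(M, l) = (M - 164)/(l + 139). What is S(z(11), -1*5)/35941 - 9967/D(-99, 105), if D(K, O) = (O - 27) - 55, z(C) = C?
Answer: -48002012417/110770162 ≈ -433.35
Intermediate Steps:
D(K, O) = -82 + O (D(K, O) = (-27 + O) - 55 = -82 + O)
S(M, l) = (-164 + M)/(139 + l)
S(z(11), -1*5)/35941 - 9967/D(-99, 105) = ((-164 + 11)/(139 - 1*5))/35941 - 9967/(-82 + 105) = (-153/(139 - 5))*(1/35941) - 9967/23 = (-153/134)*(1/35941) - 9967*1/23 = ((1/134)*(-153))*(1/35941) - 9967/23 = -153/134*1/35941 - 9967/23 = -153/4816094 - 9967/23 = -48002012417/110770162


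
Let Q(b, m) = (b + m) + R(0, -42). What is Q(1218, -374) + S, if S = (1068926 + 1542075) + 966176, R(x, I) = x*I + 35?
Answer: 3578056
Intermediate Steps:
R(x, I) = 35 + I*x (R(x, I) = I*x + 35 = 35 + I*x)
Q(b, m) = 35 + b + m (Q(b, m) = (b + m) + (35 - 42*0) = (b + m) + (35 + 0) = (b + m) + 35 = 35 + b + m)
S = 3577177 (S = 2611001 + 966176 = 3577177)
Q(1218, -374) + S = (35 + 1218 - 374) + 3577177 = 879 + 3577177 = 3578056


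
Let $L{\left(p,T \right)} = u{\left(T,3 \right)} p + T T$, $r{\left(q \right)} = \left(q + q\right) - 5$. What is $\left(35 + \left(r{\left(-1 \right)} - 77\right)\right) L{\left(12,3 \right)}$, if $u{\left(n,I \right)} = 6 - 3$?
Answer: $-2205$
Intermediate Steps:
$u{\left(n,I \right)} = 3$ ($u{\left(n,I \right)} = 6 - 3 = 3$)
$r{\left(q \right)} = -5 + 2 q$ ($r{\left(q \right)} = 2 q - 5 = -5 + 2 q$)
$L{\left(p,T \right)} = T^{2} + 3 p$ ($L{\left(p,T \right)} = 3 p + T T = 3 p + T^{2} = T^{2} + 3 p$)
$\left(35 + \left(r{\left(-1 \right)} - 77\right)\right) L{\left(12,3 \right)} = \left(35 + \left(\left(-5 + 2 \left(-1\right)\right) - 77\right)\right) \left(3^{2} + 3 \cdot 12\right) = \left(35 - 84\right) \left(9 + 36\right) = \left(35 - 84\right) 45 = \left(-49\right) 45 = -2205$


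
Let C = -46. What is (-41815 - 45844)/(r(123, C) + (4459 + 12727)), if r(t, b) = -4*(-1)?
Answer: -87659/17190 ≈ -5.0994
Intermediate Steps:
r(t, b) = 4
(-41815 - 45844)/(r(123, C) + (4459 + 12727)) = (-41815 - 45844)/(4 + (4459 + 12727)) = -87659/(4 + 17186) = -87659/17190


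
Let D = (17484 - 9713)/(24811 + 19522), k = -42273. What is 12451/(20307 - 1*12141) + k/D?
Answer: -15303713274173/63457986 ≈ -2.4116e+5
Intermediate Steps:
D = 7771/44333 ≈ 0.17529
12451/(20307 - 1*12141) + k/D = 12451/(20307 - 1*12141) - 42273/7771/44333 = 12451/(20307 - 12141) - 42273*44333/7771 = 12451/8166 - 1874088909/7771 = -15303713274173/63457986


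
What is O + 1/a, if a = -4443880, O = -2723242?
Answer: -12101760658961/4443880 ≈ -2.7232e+6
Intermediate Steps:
O + 1/a = -2723242 + 1/(-4443880) = -2723242 - 1/4443880 = -12101760658961/4443880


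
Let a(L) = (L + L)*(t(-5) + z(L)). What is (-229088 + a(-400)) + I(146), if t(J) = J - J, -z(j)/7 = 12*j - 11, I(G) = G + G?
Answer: -27170396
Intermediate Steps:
I(G) = 2*G
z(j) = 77 - 84*j (z(j) = -7*(12*j - 11) = -7*(-11 + 12*j) = 77 - 84*j)
t(J) = 0
a(L) = 2*L*(77 - 84*L) (a(L) = (L + L)*(0 + (77 - 84*L)) = (2*L)*(77 - 84*L) = 2*L*(77 - 84*L))
(-229088 + a(-400)) + I(146) = (-229088 + 14*(-400)*(11 - 12*(-400))) + 2*146 = (-229088 + 14*(-400)*(11 + 4800)) + 292 = (-229088 + 14*(-400)*4811) + 292 = (-229088 - 26941600) + 292 = -27170688 + 292 = -27170396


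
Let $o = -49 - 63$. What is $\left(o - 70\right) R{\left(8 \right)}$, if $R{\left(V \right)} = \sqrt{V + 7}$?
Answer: $- 182 \sqrt{15} \approx -704.88$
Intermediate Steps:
$R{\left(V \right)} = \sqrt{7 + V}$
$o = -112$ ($o = -49 - 63 = -112$)
$\left(o - 70\right) R{\left(8 \right)} = \left(-112 - 70\right) \sqrt{7 + 8} = - 182 \sqrt{15}$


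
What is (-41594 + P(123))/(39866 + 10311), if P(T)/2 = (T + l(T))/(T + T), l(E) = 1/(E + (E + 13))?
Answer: -1325028200/1598488689 ≈ -0.82893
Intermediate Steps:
l(E) = 1/(13 + 2*E) (l(E) = 1/(E + (13 + E)) = 1/(13 + 2*E))
P(T) = (T + 1/(13 + 2*T))/T (P(T) = 2*((T + 1/(13 + 2*T))/(T + T)) = 2*((T + 1/(13 + 2*T))/((2*T))) = 2*((T + 1/(13 + 2*T))*(1/(2*T))) = 2*((T + 1/(13 + 2*T))/(2*T)) = (T + 1/(13 + 2*T))/T)
(-41594 + P(123))/(39866 + 10311) = (-41594 + (1 + 123*(13 + 2*123))/(123*(13 + 2*123)))/(39866 + 10311) = (-41594 + (1 + 123*(13 + 246))/(123*(13 + 246)))/50177 = (-41594 + (1/123)*(1 + 123*259)/259)*(1/50177) = (-41594 + (1/123)*(1/259)*(1 + 31857))*(1/50177) = (-41594 + (1/123)*(1/259)*31858)*(1/50177) = (-41594 + 31858/31857)*(1/50177) = -1325028200/31857*1/50177 = -1325028200/1598488689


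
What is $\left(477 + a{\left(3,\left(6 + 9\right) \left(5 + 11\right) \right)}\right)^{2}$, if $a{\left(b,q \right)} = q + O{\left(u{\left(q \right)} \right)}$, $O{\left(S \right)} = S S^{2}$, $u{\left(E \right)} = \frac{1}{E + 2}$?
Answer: $\frac{103259616388971166609}{200859416110144} \approx 5.1409 \cdot 10^{5}$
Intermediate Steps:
$u{\left(E \right)} = \frac{1}{2 + E}$
$O{\left(S \right)} = S^{3}$
$a{\left(b,q \right)} = q + \frac{1}{\left(2 + q\right)^{3}}$ ($a{\left(b,q \right)} = q + \left(\frac{1}{2 + q}\right)^{3} = q + \frac{1}{\left(2 + q\right)^{3}}$)
$\left(477 + a{\left(3,\left(6 + 9\right) \left(5 + 11\right) \right)}\right)^{2} = \left(477 + \left(\left(6 + 9\right) \left(5 + 11\right) + \frac{1}{\left(2 + \left(6 + 9\right) \left(5 + 11\right)\right)^{3}}\right)\right)^{2} = \left(477 + \left(15 \cdot 16 + \frac{1}{\left(2 + 15 \cdot 16\right)^{3}}\right)\right)^{2} = \left(477 + \left(240 + \frac{1}{\left(2 + 240\right)^{3}}\right)\right)^{2} = \left(477 + \left(240 + \frac{1}{14172488}\right)\right)^{2} = \left(477 + \frac{3401397121}{14172488}\right)^{2} = \left(\frac{10161673897}{14172488}\right)^{2} = \frac{103259616388971166609}{200859416110144}$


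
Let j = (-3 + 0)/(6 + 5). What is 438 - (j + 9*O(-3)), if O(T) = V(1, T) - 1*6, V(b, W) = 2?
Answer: 5217/11 ≈ 474.27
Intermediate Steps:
j = -3/11 ≈ -0.27273
O(T) = -4 (O(T) = 2 - 1*6 = 2 - 6 = -4)
438 - (j + 9*O(-3)) = 438 - (-3/11 + 9*(-4)) = 438 - (-3/11 - 36) = 438 - 1*(-399/11) = 438 + 399/11 = 5217/11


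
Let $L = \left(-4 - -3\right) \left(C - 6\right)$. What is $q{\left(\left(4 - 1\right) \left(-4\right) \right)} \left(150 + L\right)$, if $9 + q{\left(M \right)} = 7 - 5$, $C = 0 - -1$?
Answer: $-1085$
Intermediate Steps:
$C = 1$ ($C = 0 + 1 = 1$)
$L = 5$ ($L = \left(-4 - -3\right) \left(1 - 6\right) = \left(-4 + 3\right) \left(-5\right) = \left(-1\right) \left(-5\right) = 5$)
$q{\left(M \right)} = -7$ ($q{\left(M \right)} = -9 + \left(7 - 5\right) = -9 + 2 = -7$)
$q{\left(\left(4 - 1\right) \left(-4\right) \right)} \left(150 + L\right) = - 7 \left(150 + 5\right) = \left(-7\right) 155 = -1085$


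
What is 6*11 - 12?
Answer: 54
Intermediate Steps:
6*11 - 12 = 66 - 12 = 54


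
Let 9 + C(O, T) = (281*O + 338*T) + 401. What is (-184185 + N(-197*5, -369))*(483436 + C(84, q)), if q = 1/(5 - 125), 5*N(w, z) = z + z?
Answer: -9353574067971/100 ≈ -9.3536e+10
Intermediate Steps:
N(w, z) = 2*z/5 (N(w, z) = (z + z)/5 = (2*z)/5 = 2*z/5)
q = -1/120 (q = 1/(-120) = -1/120 ≈ -0.0083333)
C(O, T) = 392 + 281*O + 338*T (C(O, T) = -9 + ((281*O + 338*T) + 401) = -9 + (401 + 281*O + 338*T) = 392 + 281*O + 338*T)
(-184185 + N(-197*5, -369))*(483436 + C(84, q)) = (-184185 + (2/5)*(-369))*(483436 + (392 + 281*84 + 338*(-1/120))) = (-184185 - 738/5)*(483436 + (392 + 23604 - 169/60)) = -921663*(483436 + 1439591/60)/5 = -921663/5*30445751/60 = -9353574067971/100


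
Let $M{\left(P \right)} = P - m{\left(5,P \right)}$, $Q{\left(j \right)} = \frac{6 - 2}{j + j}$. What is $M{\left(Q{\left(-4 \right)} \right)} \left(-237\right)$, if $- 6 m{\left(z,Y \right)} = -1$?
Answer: $158$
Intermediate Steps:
$m{\left(z,Y \right)} = \frac{1}{6}$ ($m{\left(z,Y \right)} = \left(- \frac{1}{6}\right) \left(-1\right) = \frac{1}{6}$)
$Q{\left(j \right)} = \frac{2}{j}$ ($Q{\left(j \right)} = \frac{4}{2 j} = 4 \frac{1}{2 j} = \frac{2}{j}$)
$M{\left(P \right)} = - \frac{1}{6} + P$ ($M{\left(P \right)} = P - \frac{1}{6} = - \frac{1}{6} + P$)
$M{\left(Q{\left(-4 \right)} \right)} \left(-237\right) = \left(- \frac{1}{6} + \frac{2}{-4}\right) \left(-237\right) = \left(- \frac{1}{6} + 2 \left(- \frac{1}{4}\right)\right) \left(-237\right) = \left(- \frac{1}{6} - \frac{1}{2}\right) \left(-237\right) = \left(- \frac{2}{3}\right) \left(-237\right) = 158$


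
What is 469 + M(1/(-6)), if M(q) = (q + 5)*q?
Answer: 16855/36 ≈ 468.19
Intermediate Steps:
M(q) = q*(5 + q) (M(q) = (5 + q)*q = q*(5 + q))
469 + M(1/(-6)) = 469 + (5 + 1/(-6))/(-6) = 469 - (5 - ⅙)/6 = 469 - ⅙*29/6 = 469 - 29/36 = 16855/36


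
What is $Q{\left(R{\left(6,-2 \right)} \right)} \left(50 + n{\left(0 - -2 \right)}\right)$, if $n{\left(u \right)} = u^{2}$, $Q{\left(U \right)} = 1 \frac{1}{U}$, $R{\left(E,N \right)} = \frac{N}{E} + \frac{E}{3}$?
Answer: $\frac{162}{5} \approx 32.4$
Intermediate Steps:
$R{\left(E,N \right)} = \frac{E}{3} + \frac{N}{E}$ ($R{\left(E,N \right)} = \frac{N}{E} + E \frac{1}{3} = \frac{N}{E} + \frac{E}{3} = \frac{E}{3} + \frac{N}{E}$)
$Q{\left(U \right)} = \frac{1}{U}$
$Q{\left(R{\left(6,-2 \right)} \right)} \left(50 + n{\left(0 - -2 \right)}\right) = \frac{50 + \left(0 - -2\right)^{2}}{\frac{1}{3} \cdot 6 - \frac{2}{6}} = \frac{50 + \left(0 + 2\right)^{2}}{2 - \frac{1}{3}} = \frac{50 + 2^{2}}{2 - \frac{1}{3}} = \frac{50 + 4}{\frac{5}{3}} = \frac{3}{5} \cdot 54 = \frac{162}{5}$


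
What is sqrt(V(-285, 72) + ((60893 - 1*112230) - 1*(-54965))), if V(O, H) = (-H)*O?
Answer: 2*sqrt(6037) ≈ 155.40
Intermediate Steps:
V(O, H) = -H*O
sqrt(V(-285, 72) + ((60893 - 1*112230) - 1*(-54965))) = sqrt(-1*72*(-285) + ((60893 - 1*112230) - 1*(-54965))) = sqrt(20520 + ((60893 - 112230) + 54965)) = sqrt(20520 + (-51337 + 54965)) = sqrt(20520 + 3628) = sqrt(24148) = 2*sqrt(6037)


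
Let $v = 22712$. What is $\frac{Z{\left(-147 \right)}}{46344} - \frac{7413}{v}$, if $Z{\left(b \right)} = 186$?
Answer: $- \frac{14138485}{43856872} \approx -0.32238$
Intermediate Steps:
$\frac{Z{\left(-147 \right)}}{46344} - \frac{7413}{v} = \frac{186}{46344} - \frac{7413}{22712} = 186 \cdot \frac{1}{46344} - \frac{7413}{22712} = \frac{31}{7724} - \frac{7413}{22712} = - \frac{14138485}{43856872}$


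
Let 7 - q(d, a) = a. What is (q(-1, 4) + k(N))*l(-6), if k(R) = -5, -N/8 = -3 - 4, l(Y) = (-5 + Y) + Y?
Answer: 34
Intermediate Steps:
l(Y) = -5 + 2*Y
q(d, a) = 7 - a
N = 56 (N = -8*(-3 - 4) = -8*(-7) = 56)
(q(-1, 4) + k(N))*l(-6) = ((7 - 1*4) - 5)*(-5 + 2*(-6)) = ((7 - 4) - 5)*(-5 - 12) = (3 - 5)*(-17) = -2*(-17) = 34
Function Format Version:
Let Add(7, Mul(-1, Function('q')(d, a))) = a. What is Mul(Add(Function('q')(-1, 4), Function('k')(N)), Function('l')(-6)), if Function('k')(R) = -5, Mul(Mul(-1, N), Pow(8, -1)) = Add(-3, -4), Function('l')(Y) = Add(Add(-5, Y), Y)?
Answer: 34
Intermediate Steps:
Function('l')(Y) = Add(-5, Mul(2, Y))
Function('q')(d, a) = Add(7, Mul(-1, a))
N = 56 (N = Mul(-8, Add(-3, -4)) = Mul(-8, -7) = 56)
Mul(Add(Function('q')(-1, 4), Function('k')(N)), Function('l')(-6)) = Mul(Add(Add(7, Mul(-1, 4)), -5), Add(-5, Mul(2, -6))) = Mul(Add(Add(7, -4), -5), Add(-5, -12)) = Mul(Add(3, -5), -17) = Mul(-2, -17) = 34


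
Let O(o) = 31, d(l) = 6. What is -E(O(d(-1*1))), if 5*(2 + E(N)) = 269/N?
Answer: 41/155 ≈ 0.26452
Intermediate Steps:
E(N) = -2 + 269/(5*N) (E(N) = -2 + (269/N)/5 = -2 + 269/(5*N))
-E(O(d(-1*1))) = -(-2 + (269/5)/31) = -(-2 + (269/5)*(1/31)) = -(-2 + 269/155) = -1*(-41/155) = 41/155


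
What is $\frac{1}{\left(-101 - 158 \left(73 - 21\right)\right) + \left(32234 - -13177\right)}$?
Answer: $\frac{1}{37094} \approx 2.6959 \cdot 10^{-5}$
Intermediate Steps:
$\frac{1}{\left(-101 - 158 \left(73 - 21\right)\right) + \left(32234 - -13177\right)} = \frac{1}{\left(-101 - 8216\right) + \left(32234 + 13177\right)} = \frac{1}{\left(-101 - 8216\right) + 45411} = \frac{1}{-8317 + 45411} = \frac{1}{37094}$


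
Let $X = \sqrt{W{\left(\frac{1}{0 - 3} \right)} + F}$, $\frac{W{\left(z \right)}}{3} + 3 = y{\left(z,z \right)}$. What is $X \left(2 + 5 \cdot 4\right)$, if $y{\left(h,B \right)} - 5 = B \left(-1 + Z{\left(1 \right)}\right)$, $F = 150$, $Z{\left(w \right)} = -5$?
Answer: $198 \sqrt{2} \approx 280.01$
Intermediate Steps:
$y{\left(h,B \right)} = 5 - 6 B$ ($y{\left(h,B \right)} = 5 + B \left(-1 - 5\right) = 5 + B \left(-6\right) = 5 - 6 B$)
$W{\left(z \right)} = 6 - 18 z$ ($W{\left(z \right)} = -9 + 3 \left(5 - 6 z\right) = -9 - \left(-15 + 18 z\right) = 6 - 18 z$)
$X = 9 \sqrt{2}$ ($X = \sqrt{\left(6 - \frac{18}{0 - 3}\right) + 150} = \sqrt{\left(6 - \frac{18}{-3}\right) + 150} = \sqrt{\left(6 - -6\right) + 150} = \sqrt{\left(6 + 6\right) + 150} = \sqrt{12 + 150} = \sqrt{162} = 9 \sqrt{2} \approx 12.728$)
$X \left(2 + 5 \cdot 4\right) = 9 \sqrt{2} \left(2 + 5 \cdot 4\right) = 9 \sqrt{2} \left(2 + 20\right) = 9 \sqrt{2} \cdot 22 = 198 \sqrt{2}$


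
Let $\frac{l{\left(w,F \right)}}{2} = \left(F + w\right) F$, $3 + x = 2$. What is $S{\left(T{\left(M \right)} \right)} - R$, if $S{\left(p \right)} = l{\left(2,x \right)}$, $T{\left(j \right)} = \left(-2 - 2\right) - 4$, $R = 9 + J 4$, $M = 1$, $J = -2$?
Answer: $-3$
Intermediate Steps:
$x = -1$ ($x = -3 + 2 = -1$)
$R = 1$ ($R = 9 - 8 = 1$)
$T{\left(j \right)} = -8$ ($T{\left(j \right)} = -4 - 4 = -8$)
$l{\left(w,F \right)} = 2 F \left(F + w\right)$ ($l{\left(w,F \right)} = 2 \left(F + w\right) F = 2 F \left(F + w\right)$)
$S{\left(p \right)} = -2$ ($S{\left(p \right)} = 2 \left(-1\right) \left(-1 + 2\right) = 2 \left(-1\right) 1 = -2$)
$S{\left(T{\left(M \right)} \right)} - R = -2 - 1 = -3$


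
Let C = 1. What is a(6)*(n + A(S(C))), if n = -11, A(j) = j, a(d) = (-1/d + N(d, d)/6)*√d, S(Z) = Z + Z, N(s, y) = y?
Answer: -15*√6/2 ≈ -18.371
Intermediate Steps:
S(Z) = 2*Z
a(d) = √d*(-1/d + d/6) (a(d) = (-1/d + d/6)*√d = √d*(-1/d + d/6))
a(6)*(n + A(S(C))) = ((-6 + 6²)/(6*√6))*(-11 + 2*1) = ((√6/6)*(-6 + 36)/6)*(-11 + 2) = ((⅙)*(√6/6)*30)*(-9) = (5*√6/6)*(-9) = -15*√6/2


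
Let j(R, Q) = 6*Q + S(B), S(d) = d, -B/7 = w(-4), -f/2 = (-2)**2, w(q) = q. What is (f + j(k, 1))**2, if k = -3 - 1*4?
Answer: 676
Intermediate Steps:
f = -8 (f = -2*(-2)**2 = -2*4 = -8)
B = 28 (B = -7*(-4) = 28)
k = -7 (k = -3 - 4 = -7)
j(R, Q) = 28 + 6*Q (j(R, Q) = 6*Q + 28 = 28 + 6*Q)
(f + j(k, 1))**2 = (-8 + (28 + 6*1))**2 = (-8 + (28 + 6))**2 = (-8 + 34)**2 = 26**2 = 676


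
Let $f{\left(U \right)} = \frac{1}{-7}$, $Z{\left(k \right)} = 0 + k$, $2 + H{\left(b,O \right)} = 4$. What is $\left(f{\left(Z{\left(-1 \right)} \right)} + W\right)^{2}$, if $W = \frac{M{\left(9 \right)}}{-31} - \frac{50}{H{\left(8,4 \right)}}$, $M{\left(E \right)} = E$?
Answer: $\frac{30459361}{47089} \approx 646.85$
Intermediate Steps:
$H{\left(b,O \right)} = 2$ ($H{\left(b,O \right)} = -2 + 4 = 2$)
$Z{\left(k \right)} = k$
$f{\left(U \right)} = - \frac{1}{7}$
$W = - \frac{784}{31}$ ($W = \frac{9}{-31} - \frac{50}{2} = 9 \left(- \frac{1}{31}\right) - 25 = - \frac{9}{31} - 25 = - \frac{784}{31} \approx -25.29$)
$\left(f{\left(Z{\left(-1 \right)} \right)} + W\right)^{2} = \left(- \frac{1}{7} - \frac{784}{31}\right)^{2} = \left(- \frac{5519}{217}\right)^{2} = \frac{30459361}{47089}$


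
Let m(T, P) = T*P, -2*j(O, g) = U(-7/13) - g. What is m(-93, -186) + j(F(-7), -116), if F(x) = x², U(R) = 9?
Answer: 34471/2 ≈ 17236.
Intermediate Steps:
j(O, g) = -9/2 + g/2 (j(O, g) = -(9 - g)/2 = -9/2 + g/2)
m(T, P) = P*T
m(-93, -186) + j(F(-7), -116) = -186*(-93) + (-9/2 + (½)*(-116)) = 17298 + (-9/2 - 58) = 17298 - 125/2 = 34471/2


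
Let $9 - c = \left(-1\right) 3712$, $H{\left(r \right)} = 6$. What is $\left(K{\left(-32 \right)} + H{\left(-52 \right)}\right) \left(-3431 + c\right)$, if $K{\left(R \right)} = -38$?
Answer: $-9280$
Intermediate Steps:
$c = 3721$ ($c = 9 - \left(-1\right) 3712 = 9 - -3712 = 9 + 3712 = 3721$)
$\left(K{\left(-32 \right)} + H{\left(-52 \right)}\right) \left(-3431 + c\right) = \left(-38 + 6\right) \left(-3431 + 3721\right) = \left(-32\right) 290 = -9280$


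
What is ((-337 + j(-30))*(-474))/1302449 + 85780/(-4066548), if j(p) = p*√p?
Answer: 134464542301/1324117844013 + 14220*I*√30/1302449 ≈ 0.10155 + 0.0598*I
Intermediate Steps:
j(p) = p^(3/2)
((-337 + j(-30))*(-474))/1302449 + 85780/(-4066548) = ((-337 + (-30)^(3/2))*(-474))/1302449 + 85780/(-4066548) = ((-337 - 30*I*√30)*(-474))*(1/1302449) + 85780*(-1/4066548) = (159738 + 14220*I*√30)*(1/1302449) - 21445/1016637 = (159738/1302449 + 14220*I*√30/1302449) - 21445/1016637 = 134464542301/1324117844013 + 14220*I*√30/1302449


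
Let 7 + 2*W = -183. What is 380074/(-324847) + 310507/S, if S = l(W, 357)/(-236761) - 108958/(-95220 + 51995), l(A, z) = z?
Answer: 147466461922009886109/1196438125135273 ≈ 1.2325e+5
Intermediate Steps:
W = -95 (W = -7/2 + (½)*(-183) = -7/2 - 183/2 = -95)
S = 3683081959/1461999175 (S = 357/(-236761) - 108958/(-95220 + 51995) = 357*(-1/236761) - 108958/(-43225) = -51/33823 - 108958*(-1/43225) = -51/33823 + 108958/43225 = 3683081959/1461999175 ≈ 2.5192)
380074/(-324847) + 310507/S = 380074/(-324847) + 310507/(3683081959/1461999175) = 380074*(-1/324847) + 310507*(1461999175/3683081959) = -380074/324847 + 453960977831725/3683081959 = 147466461922009886109/1196438125135273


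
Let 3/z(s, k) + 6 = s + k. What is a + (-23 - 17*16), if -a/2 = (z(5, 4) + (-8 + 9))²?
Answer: -303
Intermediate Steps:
z(s, k) = 3/(-6 + k + s) (z(s, k) = 3/(-6 + (s + k)) = 3/(-6 + (k + s)) = 3/(-6 + k + s))
a = -8 (a = -2*(3/(-6 + 4 + 5) + (-8 + 9))² = -2*(3/3 + 1)² = -2*(3*(⅓) + 1)² = -2*(1 + 1)² = -2*2² = -2*4 = -8)
a + (-23 - 17*16) = -8 + (-23 - 17*16) = -8 + (-23 - 272) = -8 - 295 = -303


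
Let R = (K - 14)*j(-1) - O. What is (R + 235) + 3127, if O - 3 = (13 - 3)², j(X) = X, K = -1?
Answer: 3274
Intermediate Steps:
O = 103 (O = 3 + (13 - 3)² = 3 + 10² = 3 + 100 = 103)
R = -88 (R = (-1 - 14)*(-1) - 1*103 = -15*(-1) - 103 = 15 - 103 = -88)
(R + 235) + 3127 = (-88 + 235) + 3127 = 147 + 3127 = 3274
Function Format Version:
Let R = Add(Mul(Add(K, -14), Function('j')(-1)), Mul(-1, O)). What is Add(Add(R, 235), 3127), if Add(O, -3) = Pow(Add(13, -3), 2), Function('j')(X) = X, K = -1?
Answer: 3274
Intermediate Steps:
O = 103 (O = Add(3, Pow(Add(13, -3), 2)) = Add(3, Pow(10, 2)) = Add(3, 100) = 103)
R = -88 (R = Add(Mul(Add(-1, -14), -1), Mul(-1, 103)) = Add(Mul(-15, -1), -103) = Add(15, -103) = -88)
Add(Add(R, 235), 3127) = Add(Add(-88, 235), 3127) = Add(147, 3127) = 3274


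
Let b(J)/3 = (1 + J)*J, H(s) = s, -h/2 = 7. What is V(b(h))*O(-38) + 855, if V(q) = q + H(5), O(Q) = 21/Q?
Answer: 1101/2 ≈ 550.50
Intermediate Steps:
h = -14 (h = -2*7 = -14)
b(J) = 3*J*(1 + J) (b(J) = 3*((1 + J)*J) = 3*(J*(1 + J)) = 3*J*(1 + J))
V(q) = 5 + q (V(q) = q + 5 = 5 + q)
V(b(h))*O(-38) + 855 = (5 + 3*(-14)*(1 - 14))*(21/(-38)) + 855 = (5 + 3*(-14)*(-13))*(21*(-1/38)) + 855 = (5 + 546)*(-21/38) + 855 = 551*(-21/38) + 855 = -609/2 + 855 = 1101/2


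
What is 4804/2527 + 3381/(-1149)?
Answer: -1007997/967841 ≈ -1.0415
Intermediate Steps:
4804/2527 + 3381/(-1149) = 4804*(1/2527) + 3381*(-1/1149) = 4804/2527 - 1127/383 = -1007997/967841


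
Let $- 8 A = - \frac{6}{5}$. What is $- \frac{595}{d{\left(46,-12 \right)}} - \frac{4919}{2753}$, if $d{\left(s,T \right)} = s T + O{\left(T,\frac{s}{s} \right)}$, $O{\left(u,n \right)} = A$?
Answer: $- \frac{21530303}{30384861} \approx -0.70859$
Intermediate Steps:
$A = \frac{3}{20}$ ($A = - \frac{\left(-6\right) \frac{1}{5}}{8} = \left(- \frac{1}{8}\right) \left(- \frac{6}{5}\right) = \frac{3}{20} \approx 0.15$)
$O{\left(u,n \right)} = \frac{3}{20}$
$d{\left(s,T \right)} = \frac{3}{20} + T s$ ($d{\left(s,T \right)} = s T + \frac{3}{20} = T s + \frac{3}{20} = \frac{3}{20} + T s$)
$- \frac{595}{d{\left(46,-12 \right)}} - \frac{4919}{2753} = - \frac{595}{\frac{3}{20} - 552} - \frac{4919}{2753} = - \frac{595}{- \frac{11037}{20}} - \frac{4919}{2753} = \left(-595\right) \left(- \frac{20}{11037}\right) - \frac{4919}{2753} = \frac{11900}{11037} - \frac{4919}{2753} = - \frac{21530303}{30384861}$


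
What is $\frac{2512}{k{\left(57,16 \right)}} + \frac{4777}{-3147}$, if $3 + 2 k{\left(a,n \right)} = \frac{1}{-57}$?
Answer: $- \frac{225505435}{135321} \approx -1666.4$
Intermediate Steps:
$k{\left(a,n \right)} = - \frac{86}{57}$ ($k{\left(a,n \right)} = - \frac{3}{2} + \frac{1}{2 \left(-57\right)} = - \frac{3}{2} + \frac{1}{2} \left(- \frac{1}{57}\right) = - \frac{3}{2} - \frac{1}{114} = - \frac{86}{57}$)
$\frac{2512}{k{\left(57,16 \right)}} + \frac{4777}{-3147} = \frac{2512}{- \frac{86}{57}} + \frac{4777}{-3147} = 2512 \left(- \frac{57}{86}\right) + 4777 \left(- \frac{1}{3147}\right) = - \frac{71592}{43} - \frac{4777}{3147} = - \frac{225505435}{135321}$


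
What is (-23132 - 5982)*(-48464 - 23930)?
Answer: 2107678916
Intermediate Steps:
(-23132 - 5982)*(-48464 - 23930) = -29114*(-72394) = 2107678916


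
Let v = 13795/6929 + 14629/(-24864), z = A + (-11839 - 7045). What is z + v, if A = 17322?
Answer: -268863874133/172282656 ≈ -1560.6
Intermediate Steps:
z = -1562 (z = 17322 + (-11839 - 7045) = 17322 - 18884 = -1562)
v = 241634539/172282656 (v = 13795*(1/6929) + 14629*(-1/24864) = 13795/6929 - 14629/24864 = 241634539/172282656 ≈ 1.4025)
z + v = -1562 + 241634539/172282656 = -268863874133/172282656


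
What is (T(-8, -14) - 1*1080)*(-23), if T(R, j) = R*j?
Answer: 22264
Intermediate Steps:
(T(-8, -14) - 1*1080)*(-23) = (-8*(-14) - 1*1080)*(-23) = (112 - 1080)*(-23) = -968*(-23) = 22264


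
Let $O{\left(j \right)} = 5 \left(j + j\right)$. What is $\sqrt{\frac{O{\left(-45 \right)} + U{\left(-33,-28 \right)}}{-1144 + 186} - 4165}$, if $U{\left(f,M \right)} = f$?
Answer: $\frac{i \sqrt{3822024346}}{958} \approx 64.533 i$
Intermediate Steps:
$O{\left(j \right)} = 10 j$ ($O{\left(j \right)} = 5 \cdot 2 j = 10 j$)
$\sqrt{\frac{O{\left(-45 \right)} + U{\left(-33,-28 \right)}}{-1144 + 186} - 4165} = \sqrt{\frac{10 \left(-45\right) - 33}{-1144 + 186} - 4165} = \sqrt{\frac{-450 - 33}{-958} - 4165} = \sqrt{\left(-483\right) \left(- \frac{1}{958}\right) - 4165} = \sqrt{\frac{483}{958} - 4165} = \sqrt{- \frac{3989587}{958}} = \frac{i \sqrt{3822024346}}{958}$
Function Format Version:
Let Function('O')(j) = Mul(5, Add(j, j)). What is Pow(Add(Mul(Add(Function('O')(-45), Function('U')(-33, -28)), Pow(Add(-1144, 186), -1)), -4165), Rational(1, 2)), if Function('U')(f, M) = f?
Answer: Mul(Rational(1, 958), I, Pow(3822024346, Rational(1, 2))) ≈ Mul(64.533, I)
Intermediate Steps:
Function('O')(j) = Mul(10, j) (Function('O')(j) = Mul(5, Mul(2, j)) = Mul(10, j))
Pow(Add(Mul(Add(Function('O')(-45), Function('U')(-33, -28)), Pow(Add(-1144, 186), -1)), -4165), Rational(1, 2)) = Pow(Add(Mul(Add(Mul(10, -45), -33), Pow(Add(-1144, 186), -1)), -4165), Rational(1, 2)) = Pow(Add(Mul(Add(-450, -33), Pow(-958, -1)), -4165), Rational(1, 2)) = Pow(Add(Mul(-483, Rational(-1, 958)), -4165), Rational(1, 2)) = Pow(Add(Rational(483, 958), -4165), Rational(1, 2)) = Pow(Rational(-3989587, 958), Rational(1, 2)) = Mul(Rational(1, 958), I, Pow(3822024346, Rational(1, 2)))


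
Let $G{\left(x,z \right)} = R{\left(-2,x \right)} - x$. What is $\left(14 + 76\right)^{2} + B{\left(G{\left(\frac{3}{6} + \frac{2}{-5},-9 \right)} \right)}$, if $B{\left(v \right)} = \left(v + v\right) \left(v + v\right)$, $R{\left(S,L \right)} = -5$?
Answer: $\frac{205101}{25} \approx 8204.0$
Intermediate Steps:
$G{\left(x,z \right)} = -5 - x$
$B{\left(v \right)} = 4 v^{2}$ ($B{\left(v \right)} = 2 v 2 v = 4 v^{2}$)
$\left(14 + 76\right)^{2} + B{\left(G{\left(\frac{3}{6} + \frac{2}{-5},-9 \right)} \right)} = \left(14 + 76\right)^{2} + 4 \left(-5 - \left(\frac{3}{6} + \frac{2}{-5}\right)\right)^{2} = 90^{2} + 4 \left(-5 - \left(3 \cdot \frac{1}{6} + 2 \left(- \frac{1}{5}\right)\right)\right)^{2} = 8100 + 4 \left(-5 - \left(\frac{1}{2} - \frac{2}{5}\right)\right)^{2} = 8100 + 4 \left(-5 - \frac{1}{10}\right)^{2} = 8100 + 4 \left(- \frac{51}{10}\right)^{2} = 8100 + 4 \cdot \frac{2601}{100} = 8100 + \frac{2601}{25} = \frac{205101}{25}$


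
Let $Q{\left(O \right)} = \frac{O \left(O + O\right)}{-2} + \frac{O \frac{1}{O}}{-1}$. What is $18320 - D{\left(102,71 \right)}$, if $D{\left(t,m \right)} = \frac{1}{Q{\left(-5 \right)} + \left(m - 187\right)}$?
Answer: $\frac{2601441}{142} \approx 18320.0$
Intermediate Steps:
$Q{\left(O \right)} = -1 - O^{2}$ ($Q{\left(O \right)} = O 2 O \left(- \frac{1}{2}\right) + 1 \left(-1\right) = 2 O^{2} \left(- \frac{1}{2}\right) - 1 = - O^{2} - 1 = -1 - O^{2}$)
$D{\left(t,m \right)} = \frac{1}{-213 + m}$ ($D{\left(t,m \right)} = \frac{1}{\left(-1 - \left(-5\right)^{2}\right) + \left(m - 187\right)} = \frac{1}{\left(-1 - 25\right) + \left(-187 + m\right)} = \frac{1}{-26 + \left(-187 + m\right)} = \frac{1}{-213 + m}$)
$18320 - D{\left(102,71 \right)} = 18320 - \frac{1}{-213 + 71} = 18320 - \frac{1}{-142} = 18320 - - \frac{1}{142} = 18320 + \frac{1}{142} = \frac{2601441}{142}$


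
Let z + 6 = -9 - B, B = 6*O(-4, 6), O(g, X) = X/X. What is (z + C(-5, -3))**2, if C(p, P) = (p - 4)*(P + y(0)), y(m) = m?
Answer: 36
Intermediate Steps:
O(g, X) = 1
B = 6 (B = 6*1 = 6)
C(p, P) = P*(-4 + p) (C(p, P) = (p - 4)*(P + 0) = (-4 + p)*P = P*(-4 + p))
z = -21 (z = -6 + (-9 - 1*6) = -6 + (-9 - 6) = -6 - 15 = -21)
(z + C(-5, -3))**2 = (-21 - 3*(-4 - 5))**2 = (-21 - 3*(-9))**2 = (-21 + 27)**2 = 6**2 = 36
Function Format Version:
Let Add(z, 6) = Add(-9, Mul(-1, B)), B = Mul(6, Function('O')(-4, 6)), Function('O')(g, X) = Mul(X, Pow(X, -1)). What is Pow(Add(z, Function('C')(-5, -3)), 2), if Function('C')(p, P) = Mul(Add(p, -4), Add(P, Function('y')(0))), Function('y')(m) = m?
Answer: 36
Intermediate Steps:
Function('O')(g, X) = 1
B = 6 (B = Mul(6, 1) = 6)
Function('C')(p, P) = Mul(P, Add(-4, p)) (Function('C')(p, P) = Mul(Add(p, -4), Add(P, 0)) = Mul(Add(-4, p), P) = Mul(P, Add(-4, p)))
z = -21 (z = Add(-6, Add(-9, Mul(-1, 6))) = Add(-6, Add(-9, -6)) = Add(-6, -15) = -21)
Pow(Add(z, Function('C')(-5, -3)), 2) = Pow(Add(-21, Mul(-3, Add(-4, -5))), 2) = Pow(Add(-21, Mul(-3, -9)), 2) = Pow(Add(-21, 27), 2) = Pow(6, 2) = 36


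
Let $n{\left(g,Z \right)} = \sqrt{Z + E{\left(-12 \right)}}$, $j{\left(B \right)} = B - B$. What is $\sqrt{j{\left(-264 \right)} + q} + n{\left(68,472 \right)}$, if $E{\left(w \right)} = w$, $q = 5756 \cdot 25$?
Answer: $2 \sqrt{115} + 10 \sqrt{1439} \approx 400.79$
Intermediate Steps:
$q = 143900$
$j{\left(B \right)} = 0$
$n{\left(g,Z \right)} = \sqrt{-12 + Z}$ ($n{\left(g,Z \right)} = \sqrt{Z - 12} = \sqrt{-12 + Z}$)
$\sqrt{j{\left(-264 \right)} + q} + n{\left(68,472 \right)} = \sqrt{0 + 143900} + \sqrt{-12 + 472} = \sqrt{143900} + \sqrt{460} = 10 \sqrt{1439} + 2 \sqrt{115} = 2 \sqrt{115} + 10 \sqrt{1439}$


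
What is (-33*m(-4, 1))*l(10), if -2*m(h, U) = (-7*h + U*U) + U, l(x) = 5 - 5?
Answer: 0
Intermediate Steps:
l(x) = 0
m(h, U) = -U/2 - U²/2 + 7*h/2 (m(h, U) = -((-7*h + U*U) + U)/2 = -((-7*h + U²) + U)/2 = -((U² - 7*h) + U)/2 = -(U + U² - 7*h)/2 = -U/2 - U²/2 + 7*h/2)
(-33*m(-4, 1))*l(10) = -33*(-½*1 - ½*1² + (7/2)*(-4))*0 = -33*(-½ - ½*1 - 14)*0 = -33*(-½ - ½ - 14)*0 = -33*(-15)*0 = 495*0 = 0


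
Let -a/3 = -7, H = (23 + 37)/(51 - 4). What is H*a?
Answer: 1260/47 ≈ 26.809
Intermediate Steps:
H = 60/47 ≈ 1.2766
a = 21 (a = -3*(-7) = 21)
H*a = (60/47)*21 = 1260/47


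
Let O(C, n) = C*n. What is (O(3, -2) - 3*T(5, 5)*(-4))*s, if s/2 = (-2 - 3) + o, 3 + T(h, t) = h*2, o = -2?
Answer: -1092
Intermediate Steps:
T(h, t) = -3 + 2*h (T(h, t) = -3 + h*2 = -3 + 2*h)
s = -14 (s = 2*((-2 - 3) - 2) = 2*(-5 - 2) = 2*(-7) = -14)
(O(3, -2) - 3*T(5, 5)*(-4))*s = (3*(-2) - 3*(-3 + 2*5)*(-4))*(-14) = (-6 - 3*(-3 + 10)*(-4))*(-14) = (-6 - 3*7*(-4))*(-14) = (-6 - 21*(-4))*(-14) = (-6 + 84)*(-14) = 78*(-14) = -1092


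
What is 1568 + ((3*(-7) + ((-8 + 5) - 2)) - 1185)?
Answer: 357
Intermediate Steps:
1568 + ((3*(-7) + ((-8 + 5) - 2)) - 1185) = 1568 + ((-21 + (-3 - 2)) - 1185) = 1568 + ((-21 - 5) - 1185) = 1568 + (-26 - 1185) = 1568 - 1211 = 357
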